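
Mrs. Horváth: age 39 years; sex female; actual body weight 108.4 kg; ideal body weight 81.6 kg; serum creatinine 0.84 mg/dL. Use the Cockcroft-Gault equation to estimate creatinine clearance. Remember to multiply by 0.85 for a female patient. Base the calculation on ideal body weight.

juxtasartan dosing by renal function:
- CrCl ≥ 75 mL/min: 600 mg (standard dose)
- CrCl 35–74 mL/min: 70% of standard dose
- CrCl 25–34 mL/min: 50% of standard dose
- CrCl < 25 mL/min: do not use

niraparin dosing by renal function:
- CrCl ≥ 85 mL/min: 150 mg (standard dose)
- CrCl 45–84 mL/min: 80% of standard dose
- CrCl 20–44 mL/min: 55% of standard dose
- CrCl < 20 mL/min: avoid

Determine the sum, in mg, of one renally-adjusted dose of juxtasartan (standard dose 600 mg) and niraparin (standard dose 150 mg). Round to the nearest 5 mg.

750 mg

CrCl = (140 − 39) × 81.6 / (72 × 0.84) × 0.85 = 8241.6 / 60.48 × 0.85 ≈ 115.8 mL/min
CrCl ≈ 116 mL/min.
juxtasartan: ≥ 75 mL/min → 100% of 600 mg = 600 mg.
niraparin: ≥ 85 mL/min → 100% of 150 mg = 150 mg.
Total = 600 + 150 = 750 mg.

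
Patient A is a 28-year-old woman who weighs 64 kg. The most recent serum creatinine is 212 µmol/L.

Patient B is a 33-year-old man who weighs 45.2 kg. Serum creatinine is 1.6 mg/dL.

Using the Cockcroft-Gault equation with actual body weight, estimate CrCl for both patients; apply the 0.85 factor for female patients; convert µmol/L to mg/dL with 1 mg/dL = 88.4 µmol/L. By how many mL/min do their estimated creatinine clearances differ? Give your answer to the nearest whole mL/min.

Patient A: SCr = 212 / 88.4 = 2.398 mg/dL
Patient A: CrCl = (140 − 28) × 64 / (72 × 2.398) × 0.85 = 7168.0 / 172.66 × 0.85 ≈ 35.3 mL/min
Patient B: CrCl = (140 − 33) × 45.2 / (72 × 1.6) = 4836.4 / 115.20 ≈ 42.0 mL/min
|35.3 − 42.0| = 6.7 mL/min

7 mL/min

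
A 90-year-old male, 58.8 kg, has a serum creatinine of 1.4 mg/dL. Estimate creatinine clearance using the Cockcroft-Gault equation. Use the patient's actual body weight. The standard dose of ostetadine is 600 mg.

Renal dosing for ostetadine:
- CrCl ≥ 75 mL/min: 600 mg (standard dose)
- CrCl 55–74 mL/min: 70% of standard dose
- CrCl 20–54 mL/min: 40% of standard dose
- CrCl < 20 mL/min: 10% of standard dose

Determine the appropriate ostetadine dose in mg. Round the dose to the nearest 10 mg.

240 mg

CrCl = (140 − 90) × 58.8 / (72 × 1.4) = 2940.0 / 100.80 ≈ 29.2 mL/min
CrCl ≈ 29 mL/min → bracket 20–54 mL/min.
40% of 600 mg = 240 mg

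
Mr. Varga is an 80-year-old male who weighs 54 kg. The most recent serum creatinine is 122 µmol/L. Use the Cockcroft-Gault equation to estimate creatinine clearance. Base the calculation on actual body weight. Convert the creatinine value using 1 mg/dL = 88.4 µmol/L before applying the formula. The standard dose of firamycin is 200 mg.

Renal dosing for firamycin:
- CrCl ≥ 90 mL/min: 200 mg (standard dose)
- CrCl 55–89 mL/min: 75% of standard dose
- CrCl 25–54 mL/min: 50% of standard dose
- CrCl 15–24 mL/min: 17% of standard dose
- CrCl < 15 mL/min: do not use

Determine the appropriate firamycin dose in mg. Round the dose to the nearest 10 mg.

SCr = 122 / 88.4 = 1.38 mg/dL
CrCl = (140 − 80) × 54 / (72 × 1.38) = 3240.0 / 99.36 ≈ 32.6 mL/min
CrCl ≈ 33 mL/min → bracket 25–54 mL/min.
50% of 200 mg = 100 mg

100 mg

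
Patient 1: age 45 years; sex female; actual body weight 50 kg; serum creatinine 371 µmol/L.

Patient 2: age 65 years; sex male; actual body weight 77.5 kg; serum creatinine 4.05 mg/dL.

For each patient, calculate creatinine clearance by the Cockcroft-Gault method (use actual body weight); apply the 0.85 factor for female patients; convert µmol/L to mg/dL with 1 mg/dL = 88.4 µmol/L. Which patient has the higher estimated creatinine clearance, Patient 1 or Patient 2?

Patient 2

Patient 1: SCr = 371 / 88.4 = 4.197 mg/dL
Patient 1: CrCl = (140 − 45) × 50 / (72 × 4.197) × 0.85 = 4750.0 / 302.18 × 0.85 ≈ 13.4 mL/min
Patient 2: CrCl = (140 − 65) × 77.5 / (72 × 4.05) = 5812.5 / 291.60 ≈ 19.9 mL/min
13.4 vs 19.9 mL/min → Patient 2 is higher.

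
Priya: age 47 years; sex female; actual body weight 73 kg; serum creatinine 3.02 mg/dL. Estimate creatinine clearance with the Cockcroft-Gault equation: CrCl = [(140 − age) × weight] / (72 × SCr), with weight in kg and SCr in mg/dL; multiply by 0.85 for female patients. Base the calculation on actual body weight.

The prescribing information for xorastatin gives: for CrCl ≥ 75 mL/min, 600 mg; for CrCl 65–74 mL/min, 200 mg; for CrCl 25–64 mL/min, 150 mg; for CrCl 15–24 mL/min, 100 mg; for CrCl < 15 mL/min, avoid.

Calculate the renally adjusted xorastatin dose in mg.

150 mg

CrCl = (140 − 47) × 73 / (72 × 3.02) × 0.85 = 6789.0 / 217.44 × 0.85 ≈ 26.5 mL/min
CrCl ≈ 27 mL/min → bracket 25–64 mL/min.
Dose for this bracket: 150 mg.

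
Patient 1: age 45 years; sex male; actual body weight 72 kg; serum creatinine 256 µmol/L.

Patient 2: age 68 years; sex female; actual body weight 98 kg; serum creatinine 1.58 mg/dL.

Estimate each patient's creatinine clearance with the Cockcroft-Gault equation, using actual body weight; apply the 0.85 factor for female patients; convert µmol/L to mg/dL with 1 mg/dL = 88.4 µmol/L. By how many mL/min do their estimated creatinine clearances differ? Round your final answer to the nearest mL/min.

20 mL/min

Patient 1: SCr = 256 / 88.4 = 2.896 mg/dL
Patient 1: CrCl = (140 − 45) × 72 / (72 × 2.896) = 6840.0 / 208.51 ≈ 32.8 mL/min
Patient 2: CrCl = (140 − 68) × 98 / (72 × 1.58) × 0.85 = 7056.0 / 113.76 × 0.85 ≈ 52.7 mL/min
|32.8 − 52.7| = 19.9 mL/min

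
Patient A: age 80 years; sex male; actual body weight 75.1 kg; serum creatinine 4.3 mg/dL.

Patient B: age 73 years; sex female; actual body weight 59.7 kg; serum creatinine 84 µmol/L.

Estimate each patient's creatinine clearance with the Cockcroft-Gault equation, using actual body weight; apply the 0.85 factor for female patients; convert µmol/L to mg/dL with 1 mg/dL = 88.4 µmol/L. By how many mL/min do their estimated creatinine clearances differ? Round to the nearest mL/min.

Patient A: CrCl = (140 − 80) × 75.1 / (72 × 4.3) = 4506.0 / 309.60 ≈ 14.6 mL/min
Patient B: SCr = 84 / 88.4 = 0.95 mg/dL
Patient B: CrCl = (140 − 73) × 59.7 / (72 × 0.95) × 0.85 = 3999.9 / 68.40 × 0.85 ≈ 49.7 mL/min
|14.6 − 49.7| = 35.1 mL/min

35 mL/min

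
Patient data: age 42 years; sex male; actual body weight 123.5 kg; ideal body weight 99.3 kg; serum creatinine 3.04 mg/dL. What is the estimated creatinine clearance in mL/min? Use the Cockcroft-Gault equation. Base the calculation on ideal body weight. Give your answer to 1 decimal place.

CrCl = (140 − 42) × 99.3 / (72 × 3.04) = 9731.4 / 218.88 ≈ 44.5 mL/min

44.5 mL/min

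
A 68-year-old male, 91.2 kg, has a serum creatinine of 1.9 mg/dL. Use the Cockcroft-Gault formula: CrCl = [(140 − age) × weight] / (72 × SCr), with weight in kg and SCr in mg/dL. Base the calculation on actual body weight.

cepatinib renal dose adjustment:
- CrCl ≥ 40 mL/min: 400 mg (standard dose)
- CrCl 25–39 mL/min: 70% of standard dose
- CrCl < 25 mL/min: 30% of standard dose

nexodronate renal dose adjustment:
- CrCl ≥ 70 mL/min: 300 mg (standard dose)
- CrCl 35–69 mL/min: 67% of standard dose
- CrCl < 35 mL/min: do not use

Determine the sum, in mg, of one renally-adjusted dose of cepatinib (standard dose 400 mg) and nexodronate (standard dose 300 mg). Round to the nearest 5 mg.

CrCl = (140 − 68) × 91.2 / (72 × 1.9) = 6566.4 / 136.80 ≈ 48.0 mL/min
CrCl ≈ 48 mL/min.
cepatinib: ≥ 40 mL/min → 100% of 400 mg = 400 mg.
nexodronate: 35–69 mL/min → 67% of 300 mg = 201 mg.
Total = 400 + 201 = 601 mg.

600 mg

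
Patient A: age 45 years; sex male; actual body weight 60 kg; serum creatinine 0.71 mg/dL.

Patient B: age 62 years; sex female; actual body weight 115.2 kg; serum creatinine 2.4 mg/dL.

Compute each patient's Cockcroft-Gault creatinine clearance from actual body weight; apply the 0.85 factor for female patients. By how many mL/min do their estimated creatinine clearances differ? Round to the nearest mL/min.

Patient A: CrCl = (140 − 45) × 60 / (72 × 0.71) = 5700.0 / 51.12 ≈ 111.5 mL/min
Patient B: CrCl = (140 − 62) × 115.2 / (72 × 2.4) × 0.85 = 8985.6 / 172.80 × 0.85 ≈ 44.2 mL/min
|111.5 − 44.2| = 67.3 mL/min

67 mL/min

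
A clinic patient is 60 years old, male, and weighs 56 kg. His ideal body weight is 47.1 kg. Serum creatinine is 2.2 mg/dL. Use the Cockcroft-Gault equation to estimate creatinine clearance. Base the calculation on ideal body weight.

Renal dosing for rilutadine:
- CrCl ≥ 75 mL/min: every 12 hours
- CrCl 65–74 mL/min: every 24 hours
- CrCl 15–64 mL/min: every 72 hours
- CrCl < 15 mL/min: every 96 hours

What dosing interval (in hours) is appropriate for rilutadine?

every 72 hours

CrCl = (140 − 60) × 47.1 / (72 × 2.2) = 3768.0 / 158.40 ≈ 23.8 mL/min
CrCl ≈ 24 mL/min → bracket 15–64 mL/min → every 72 hours.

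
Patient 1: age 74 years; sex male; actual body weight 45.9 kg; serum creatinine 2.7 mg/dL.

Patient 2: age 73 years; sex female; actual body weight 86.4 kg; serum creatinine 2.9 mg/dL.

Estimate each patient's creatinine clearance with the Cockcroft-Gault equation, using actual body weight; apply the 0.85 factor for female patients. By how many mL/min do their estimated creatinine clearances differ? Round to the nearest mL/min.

Patient 1: CrCl = (140 − 74) × 45.9 / (72 × 2.7) = 3029.4 / 194.40 ≈ 15.6 mL/min
Patient 2: CrCl = (140 − 73) × 86.4 / (72 × 2.9) × 0.85 = 5788.8 / 208.80 × 0.85 ≈ 23.6 mL/min
|15.6 − 23.6| = 8.0 mL/min

8 mL/min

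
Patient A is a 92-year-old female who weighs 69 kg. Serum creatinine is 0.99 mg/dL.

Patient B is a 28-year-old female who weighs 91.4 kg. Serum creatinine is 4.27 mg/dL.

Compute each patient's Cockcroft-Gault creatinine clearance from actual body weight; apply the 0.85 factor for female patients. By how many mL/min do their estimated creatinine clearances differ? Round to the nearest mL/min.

Patient A: CrCl = (140 − 92) × 69 / (72 × 0.99) × 0.85 = 3312.0 / 71.28 × 0.85 ≈ 39.5 mL/min
Patient B: CrCl = (140 − 28) × 91.4 / (72 × 4.27) × 0.85 = 10236.8 / 307.44 × 0.85 ≈ 28.3 mL/min
|39.5 − 28.3| = 11.2 mL/min

11 mL/min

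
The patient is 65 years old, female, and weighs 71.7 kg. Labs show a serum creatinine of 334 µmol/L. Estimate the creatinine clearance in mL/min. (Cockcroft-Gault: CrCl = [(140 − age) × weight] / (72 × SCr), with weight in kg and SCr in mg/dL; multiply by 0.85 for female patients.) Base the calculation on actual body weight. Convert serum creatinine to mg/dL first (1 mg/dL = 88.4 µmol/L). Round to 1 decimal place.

16.8 mL/min

SCr = 334 / 88.4 = 3.778 mg/dL
CrCl = (140 − 65) × 71.7 / (72 × 3.778) × 0.85 = 5377.5 / 272.02 × 0.85 ≈ 16.8 mL/min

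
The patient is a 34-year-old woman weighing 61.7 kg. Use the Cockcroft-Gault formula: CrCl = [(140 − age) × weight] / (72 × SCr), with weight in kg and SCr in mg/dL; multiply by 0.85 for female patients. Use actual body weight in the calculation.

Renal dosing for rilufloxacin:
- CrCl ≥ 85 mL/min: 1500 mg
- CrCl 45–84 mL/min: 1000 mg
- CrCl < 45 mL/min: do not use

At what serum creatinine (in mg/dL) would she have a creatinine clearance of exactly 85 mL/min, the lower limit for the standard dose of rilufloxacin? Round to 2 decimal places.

0.91 mg/dL

Standard dose requires CrCl ≥ 85 mL/min.
Set (140 − 34) × 61.7 × 0.85 / (72 × SCr) = 85
SCr = (140 − 34) × 61.7 × 0.85 / (72 × 85) = 0.908 mg/dL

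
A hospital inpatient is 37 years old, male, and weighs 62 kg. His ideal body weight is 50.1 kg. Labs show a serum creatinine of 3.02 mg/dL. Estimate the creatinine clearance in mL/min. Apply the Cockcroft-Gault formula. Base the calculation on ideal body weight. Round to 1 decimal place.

23.7 mL/min

CrCl = (140 − 37) × 50.1 / (72 × 3.02) = 5160.3 / 217.44 ≈ 23.7 mL/min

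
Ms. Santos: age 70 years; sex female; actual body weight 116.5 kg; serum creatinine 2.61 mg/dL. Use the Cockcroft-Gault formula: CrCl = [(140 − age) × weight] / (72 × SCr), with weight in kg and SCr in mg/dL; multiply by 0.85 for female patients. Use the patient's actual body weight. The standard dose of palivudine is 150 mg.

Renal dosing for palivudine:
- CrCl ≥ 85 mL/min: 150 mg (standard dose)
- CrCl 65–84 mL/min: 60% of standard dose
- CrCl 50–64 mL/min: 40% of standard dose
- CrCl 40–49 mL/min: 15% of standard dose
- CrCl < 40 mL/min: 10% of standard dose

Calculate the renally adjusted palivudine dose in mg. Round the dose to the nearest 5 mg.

CrCl = (140 − 70) × 116.5 / (72 × 2.61) × 0.85 = 8155.0 / 187.92 × 0.85 ≈ 36.9 mL/min
CrCl ≈ 37 mL/min → bracket < 40 mL/min.
10% of 150 mg = 15 mg

15 mg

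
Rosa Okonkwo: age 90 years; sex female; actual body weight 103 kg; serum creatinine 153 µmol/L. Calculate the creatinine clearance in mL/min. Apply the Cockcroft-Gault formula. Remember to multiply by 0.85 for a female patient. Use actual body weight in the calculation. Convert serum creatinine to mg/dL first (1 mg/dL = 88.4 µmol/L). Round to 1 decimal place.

35.1 mL/min

SCr = 153 / 88.4 = 1.731 mg/dL
CrCl = (140 − 90) × 103 / (72 × 1.731) × 0.85 = 5150.0 / 124.63 × 0.85 ≈ 35.1 mL/min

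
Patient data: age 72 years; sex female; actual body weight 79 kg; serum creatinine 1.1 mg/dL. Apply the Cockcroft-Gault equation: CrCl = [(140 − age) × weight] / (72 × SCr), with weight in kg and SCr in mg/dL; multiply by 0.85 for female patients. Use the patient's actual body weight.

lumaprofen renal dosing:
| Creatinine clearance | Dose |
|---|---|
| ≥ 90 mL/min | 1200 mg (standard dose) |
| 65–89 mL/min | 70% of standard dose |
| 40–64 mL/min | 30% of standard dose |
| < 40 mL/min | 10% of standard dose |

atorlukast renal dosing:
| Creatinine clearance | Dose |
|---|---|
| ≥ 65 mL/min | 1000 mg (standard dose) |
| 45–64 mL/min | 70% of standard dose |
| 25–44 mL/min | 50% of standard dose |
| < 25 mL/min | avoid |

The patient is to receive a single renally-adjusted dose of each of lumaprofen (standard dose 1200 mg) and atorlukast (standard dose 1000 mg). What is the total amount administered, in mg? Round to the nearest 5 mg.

1060 mg

CrCl = (140 − 72) × 79 / (72 × 1.1) × 0.85 = 5372.0 / 79.20 × 0.85 ≈ 57.7 mL/min
CrCl ≈ 58 mL/min.
lumaprofen: 40–64 mL/min → 30% of 1200 mg = 360 mg.
atorlukast: 45–64 mL/min → 70% of 1000 mg = 700 mg.
Total = 360 + 700 = 1060 mg.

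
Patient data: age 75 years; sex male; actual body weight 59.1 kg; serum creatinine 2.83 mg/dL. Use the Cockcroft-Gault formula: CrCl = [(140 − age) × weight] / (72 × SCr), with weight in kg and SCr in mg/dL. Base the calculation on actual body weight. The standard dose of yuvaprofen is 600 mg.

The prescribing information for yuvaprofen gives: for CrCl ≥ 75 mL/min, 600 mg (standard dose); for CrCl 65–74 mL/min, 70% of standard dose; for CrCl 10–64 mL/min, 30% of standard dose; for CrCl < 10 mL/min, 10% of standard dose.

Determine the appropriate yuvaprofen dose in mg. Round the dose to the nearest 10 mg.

CrCl = (140 − 75) × 59.1 / (72 × 2.83) = 3841.5 / 203.76 ≈ 18.9 mL/min
CrCl ≈ 19 mL/min → bracket 10–64 mL/min.
30% of 600 mg = 180 mg

180 mg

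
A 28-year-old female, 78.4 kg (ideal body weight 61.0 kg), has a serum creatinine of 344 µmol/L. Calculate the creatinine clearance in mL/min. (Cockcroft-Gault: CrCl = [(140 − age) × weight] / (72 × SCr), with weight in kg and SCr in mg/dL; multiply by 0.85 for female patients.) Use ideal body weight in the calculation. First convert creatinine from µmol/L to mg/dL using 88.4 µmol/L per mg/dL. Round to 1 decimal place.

SCr = 344 / 88.4 = 3.891 mg/dL
CrCl = (140 − 28) × 61 / (72 × 3.891) × 0.85 = 6832.0 / 280.15 × 0.85 ≈ 20.7 mL/min

20.7 mL/min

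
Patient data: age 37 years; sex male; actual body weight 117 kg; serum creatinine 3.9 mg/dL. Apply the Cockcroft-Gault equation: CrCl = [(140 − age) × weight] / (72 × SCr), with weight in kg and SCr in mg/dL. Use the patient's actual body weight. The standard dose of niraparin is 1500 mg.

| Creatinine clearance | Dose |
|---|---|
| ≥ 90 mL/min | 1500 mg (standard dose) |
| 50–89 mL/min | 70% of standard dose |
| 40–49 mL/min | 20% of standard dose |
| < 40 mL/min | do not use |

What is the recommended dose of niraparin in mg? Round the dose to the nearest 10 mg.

CrCl = (140 − 37) × 117 / (72 × 3.9) = 12051.0 / 280.80 ≈ 42.9 mL/min
CrCl ≈ 43 mL/min → bracket 40–49 mL/min.
20% of 1500 mg = 300 mg

300 mg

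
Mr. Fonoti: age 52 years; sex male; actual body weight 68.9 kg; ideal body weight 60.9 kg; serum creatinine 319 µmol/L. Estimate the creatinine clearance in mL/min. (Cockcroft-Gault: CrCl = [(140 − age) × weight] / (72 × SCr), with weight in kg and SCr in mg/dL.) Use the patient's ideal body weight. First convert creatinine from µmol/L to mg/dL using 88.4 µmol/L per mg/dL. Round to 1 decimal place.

SCr = 319 / 88.4 = 3.609 mg/dL
CrCl = (140 − 52) × 60.9 / (72 × 3.609) = 5359.2 / 259.85 ≈ 20.6 mL/min

20.6 mL/min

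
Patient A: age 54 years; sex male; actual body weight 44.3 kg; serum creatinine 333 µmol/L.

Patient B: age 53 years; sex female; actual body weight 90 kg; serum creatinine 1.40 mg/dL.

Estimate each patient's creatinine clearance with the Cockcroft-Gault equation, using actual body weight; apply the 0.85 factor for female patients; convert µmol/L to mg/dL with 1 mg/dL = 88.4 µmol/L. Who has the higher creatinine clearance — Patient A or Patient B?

Patient B

Patient A: SCr = 333 / 88.4 = 3.767 mg/dL
Patient A: CrCl = (140 − 54) × 44.3 / (72 × 3.767) = 3809.8 / 271.22 ≈ 14.0 mL/min
Patient B: CrCl = (140 − 53) × 90 / (72 × 1.4) × 0.85 = 7830.0 / 100.80 × 0.85 ≈ 66.0 mL/min
14.0 vs 66.0 mL/min → Patient B is higher.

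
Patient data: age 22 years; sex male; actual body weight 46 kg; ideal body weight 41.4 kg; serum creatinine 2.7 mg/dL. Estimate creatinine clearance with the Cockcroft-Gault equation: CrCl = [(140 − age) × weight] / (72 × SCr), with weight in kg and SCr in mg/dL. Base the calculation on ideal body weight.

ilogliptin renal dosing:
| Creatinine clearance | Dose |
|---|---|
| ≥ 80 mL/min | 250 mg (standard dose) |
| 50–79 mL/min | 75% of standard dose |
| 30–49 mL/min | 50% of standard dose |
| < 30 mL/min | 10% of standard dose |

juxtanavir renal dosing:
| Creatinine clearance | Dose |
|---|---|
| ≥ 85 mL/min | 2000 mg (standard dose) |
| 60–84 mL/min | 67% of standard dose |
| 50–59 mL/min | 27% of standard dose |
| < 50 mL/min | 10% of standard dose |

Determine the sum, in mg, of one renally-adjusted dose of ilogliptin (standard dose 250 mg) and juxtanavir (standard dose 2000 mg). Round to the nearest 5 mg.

CrCl = (140 − 22) × 41.4 / (72 × 2.7) = 4885.2 / 194.40 ≈ 25.1 mL/min
CrCl ≈ 25 mL/min.
ilogliptin: < 30 mL/min → 10% of 250 mg = 25 mg.
juxtanavir: < 50 mL/min → 10% of 2000 mg = 200 mg.
Total = 25 + 200 = 225 mg.

225 mg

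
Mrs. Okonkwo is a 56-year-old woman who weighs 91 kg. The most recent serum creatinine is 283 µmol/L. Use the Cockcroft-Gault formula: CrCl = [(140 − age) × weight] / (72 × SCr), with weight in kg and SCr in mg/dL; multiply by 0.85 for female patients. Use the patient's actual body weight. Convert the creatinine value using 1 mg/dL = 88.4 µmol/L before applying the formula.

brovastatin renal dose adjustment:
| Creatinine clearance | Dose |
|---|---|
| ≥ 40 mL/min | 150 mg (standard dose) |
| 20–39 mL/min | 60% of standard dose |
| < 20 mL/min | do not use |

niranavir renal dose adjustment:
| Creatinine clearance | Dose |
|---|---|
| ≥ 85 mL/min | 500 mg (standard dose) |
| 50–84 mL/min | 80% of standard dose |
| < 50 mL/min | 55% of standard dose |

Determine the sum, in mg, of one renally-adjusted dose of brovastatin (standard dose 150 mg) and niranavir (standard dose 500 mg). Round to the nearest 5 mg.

365 mg

SCr = 283 / 88.4 = 3.201 mg/dL
CrCl = (140 − 56) × 91 / (72 × 3.201) × 0.85 = 7644.0 / 230.47 × 0.85 ≈ 28.2 mL/min
CrCl ≈ 28 mL/min.
brovastatin: 20–39 mL/min → 60% of 150 mg = 90 mg.
niranavir: < 50 mL/min → 55% of 500 mg = 275 mg.
Total = 90 + 275 = 365 mg.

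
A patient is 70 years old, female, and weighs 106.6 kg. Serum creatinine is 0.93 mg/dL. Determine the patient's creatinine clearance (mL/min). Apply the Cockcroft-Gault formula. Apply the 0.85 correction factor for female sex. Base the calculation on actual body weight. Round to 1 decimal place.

94.7 mL/min

CrCl = (140 − 70) × 106.6 / (72 × 0.93) × 0.85 = 7462.0 / 66.96 × 0.85 ≈ 94.7 mL/min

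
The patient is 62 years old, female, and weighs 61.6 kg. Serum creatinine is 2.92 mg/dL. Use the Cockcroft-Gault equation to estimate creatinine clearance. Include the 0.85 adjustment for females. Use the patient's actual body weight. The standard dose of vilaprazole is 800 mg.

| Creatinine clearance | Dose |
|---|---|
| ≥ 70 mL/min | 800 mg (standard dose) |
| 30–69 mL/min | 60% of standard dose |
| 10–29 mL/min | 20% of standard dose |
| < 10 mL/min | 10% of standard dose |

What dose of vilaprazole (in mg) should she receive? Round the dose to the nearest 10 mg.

160 mg

CrCl = (140 − 62) × 61.6 / (72 × 2.92) × 0.85 = 4804.8 / 210.24 × 0.85 ≈ 19.4 mL/min
CrCl ≈ 19 mL/min → bracket 10–29 mL/min.
20% of 800 mg = 160 mg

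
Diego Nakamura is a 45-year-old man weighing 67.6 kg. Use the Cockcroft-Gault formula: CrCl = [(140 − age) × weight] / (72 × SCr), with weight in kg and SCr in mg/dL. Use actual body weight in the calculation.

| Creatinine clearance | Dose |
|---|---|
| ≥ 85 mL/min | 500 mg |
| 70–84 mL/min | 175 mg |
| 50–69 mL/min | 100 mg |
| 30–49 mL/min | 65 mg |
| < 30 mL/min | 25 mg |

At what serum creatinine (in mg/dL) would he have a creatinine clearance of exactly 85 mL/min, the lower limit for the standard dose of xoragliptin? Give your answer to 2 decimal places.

Standard dose requires CrCl ≥ 85 mL/min.
Set (140 − 45) × 67.6 / (72 × SCr) = 85
SCr = (140 − 45) × 67.6 / (72 × 85) = 1.049 mg/dL

1.05 mg/dL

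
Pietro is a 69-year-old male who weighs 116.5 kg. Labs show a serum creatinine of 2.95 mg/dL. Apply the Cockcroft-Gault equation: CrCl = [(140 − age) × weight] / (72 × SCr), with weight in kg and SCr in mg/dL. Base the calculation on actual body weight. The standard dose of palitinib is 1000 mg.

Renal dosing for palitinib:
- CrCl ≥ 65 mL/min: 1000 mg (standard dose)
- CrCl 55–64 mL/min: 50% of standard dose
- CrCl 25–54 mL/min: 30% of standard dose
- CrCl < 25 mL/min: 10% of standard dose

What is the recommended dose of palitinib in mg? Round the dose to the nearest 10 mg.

CrCl = (140 − 69) × 116.5 / (72 × 2.95) = 8271.5 / 212.40 ≈ 38.9 mL/min
CrCl ≈ 39 mL/min → bracket 25–54 mL/min.
30% of 1000 mg = 300 mg

300 mg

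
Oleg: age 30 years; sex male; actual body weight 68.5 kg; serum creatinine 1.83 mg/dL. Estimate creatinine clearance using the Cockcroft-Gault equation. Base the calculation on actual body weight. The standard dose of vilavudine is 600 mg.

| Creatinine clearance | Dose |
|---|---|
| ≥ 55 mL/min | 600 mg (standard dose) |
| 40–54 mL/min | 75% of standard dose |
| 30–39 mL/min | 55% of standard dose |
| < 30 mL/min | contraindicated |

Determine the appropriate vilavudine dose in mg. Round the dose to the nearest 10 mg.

600 mg

CrCl = (140 − 30) × 68.5 / (72 × 1.83) = 7535.0 / 131.76 ≈ 57.2 mL/min
CrCl ≈ 57 mL/min → bracket ≥ 55 mL/min.
100% of 600 mg = 600 mg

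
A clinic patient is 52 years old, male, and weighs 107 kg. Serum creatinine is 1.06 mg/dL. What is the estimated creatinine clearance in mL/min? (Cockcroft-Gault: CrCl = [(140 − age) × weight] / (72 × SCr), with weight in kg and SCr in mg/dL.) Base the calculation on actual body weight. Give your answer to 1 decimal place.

123.4 mL/min

CrCl = (140 − 52) × 107 / (72 × 1.06) = 9416.0 / 76.32 ≈ 123.4 mL/min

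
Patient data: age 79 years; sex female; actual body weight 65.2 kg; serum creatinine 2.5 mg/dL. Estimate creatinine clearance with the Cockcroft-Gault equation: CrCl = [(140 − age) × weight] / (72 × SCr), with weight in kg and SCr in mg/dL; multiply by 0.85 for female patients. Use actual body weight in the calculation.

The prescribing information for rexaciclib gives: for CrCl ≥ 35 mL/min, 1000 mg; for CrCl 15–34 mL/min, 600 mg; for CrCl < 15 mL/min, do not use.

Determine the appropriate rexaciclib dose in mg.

CrCl = (140 − 79) × 65.2 / (72 × 2.5) × 0.85 = 3977.2 / 180.00 × 0.85 ≈ 18.8 mL/min
CrCl ≈ 19 mL/min → bracket 15–34 mL/min.
Dose for this bracket: 600 mg.

600 mg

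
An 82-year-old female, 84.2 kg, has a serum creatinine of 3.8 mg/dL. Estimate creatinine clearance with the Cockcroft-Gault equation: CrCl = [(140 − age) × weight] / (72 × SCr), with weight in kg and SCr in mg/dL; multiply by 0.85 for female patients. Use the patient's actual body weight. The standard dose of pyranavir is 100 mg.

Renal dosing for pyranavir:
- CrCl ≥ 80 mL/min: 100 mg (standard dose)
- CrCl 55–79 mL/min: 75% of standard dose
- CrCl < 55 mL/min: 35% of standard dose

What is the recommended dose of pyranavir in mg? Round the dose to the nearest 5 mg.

CrCl = (140 − 82) × 84.2 / (72 × 3.8) × 0.85 = 4883.6 / 273.60 × 0.85 ≈ 15.2 mL/min
CrCl ≈ 15 mL/min → bracket < 55 mL/min.
35% of 100 mg = 35 mg

35 mg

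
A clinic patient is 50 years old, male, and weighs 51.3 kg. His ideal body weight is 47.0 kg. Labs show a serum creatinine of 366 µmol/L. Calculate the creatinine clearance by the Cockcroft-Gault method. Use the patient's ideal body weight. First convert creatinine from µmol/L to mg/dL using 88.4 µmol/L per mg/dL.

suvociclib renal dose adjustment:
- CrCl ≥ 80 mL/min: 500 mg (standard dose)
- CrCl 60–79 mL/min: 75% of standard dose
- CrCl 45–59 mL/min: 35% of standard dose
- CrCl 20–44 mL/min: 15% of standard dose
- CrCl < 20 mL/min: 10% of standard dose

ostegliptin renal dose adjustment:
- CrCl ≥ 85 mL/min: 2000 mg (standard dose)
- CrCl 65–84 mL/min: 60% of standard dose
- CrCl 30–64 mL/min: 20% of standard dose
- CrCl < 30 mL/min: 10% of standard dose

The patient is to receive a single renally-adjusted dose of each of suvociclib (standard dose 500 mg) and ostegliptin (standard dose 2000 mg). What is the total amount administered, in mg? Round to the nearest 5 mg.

SCr = 366 / 88.4 = 4.14 mg/dL
CrCl = (140 − 50) × 47 / (72 × 4.14) = 4230.0 / 298.08 ≈ 14.2 mL/min
CrCl ≈ 14 mL/min.
suvociclib: < 20 mL/min → 10% of 500 mg = 50 mg.
ostegliptin: < 30 mL/min → 10% of 2000 mg = 200 mg.
Total = 50 + 200 = 250 mg.

250 mg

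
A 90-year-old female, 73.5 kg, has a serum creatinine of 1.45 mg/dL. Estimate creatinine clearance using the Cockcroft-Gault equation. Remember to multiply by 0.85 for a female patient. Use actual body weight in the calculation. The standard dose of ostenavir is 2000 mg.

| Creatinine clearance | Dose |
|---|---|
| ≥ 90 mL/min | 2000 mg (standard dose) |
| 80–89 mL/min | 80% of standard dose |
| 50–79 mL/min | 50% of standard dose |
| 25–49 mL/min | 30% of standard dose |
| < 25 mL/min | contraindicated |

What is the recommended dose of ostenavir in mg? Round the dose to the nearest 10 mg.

CrCl = (140 − 90) × 73.5 / (72 × 1.45) × 0.85 = 3675.0 / 104.40 × 0.85 ≈ 29.9 mL/min
CrCl ≈ 30 mL/min → bracket 25–49 mL/min.
30% of 2000 mg = 600 mg

600 mg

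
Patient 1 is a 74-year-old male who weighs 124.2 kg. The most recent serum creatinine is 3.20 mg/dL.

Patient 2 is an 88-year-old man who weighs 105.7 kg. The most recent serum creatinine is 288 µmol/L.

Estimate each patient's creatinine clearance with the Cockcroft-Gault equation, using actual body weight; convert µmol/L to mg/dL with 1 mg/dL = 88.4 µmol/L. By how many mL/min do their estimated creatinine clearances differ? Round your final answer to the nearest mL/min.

12 mL/min

Patient 1: CrCl = (140 − 74) × 124.2 / (72 × 3.2) = 8197.2 / 230.40 ≈ 35.6 mL/min
Patient 2: SCr = 288 / 88.4 = 3.258 mg/dL
Patient 2: CrCl = (140 − 88) × 105.7 / (72 × 3.258) = 5496.4 / 234.58 ≈ 23.4 mL/min
|35.6 − 23.4| = 12.2 mL/min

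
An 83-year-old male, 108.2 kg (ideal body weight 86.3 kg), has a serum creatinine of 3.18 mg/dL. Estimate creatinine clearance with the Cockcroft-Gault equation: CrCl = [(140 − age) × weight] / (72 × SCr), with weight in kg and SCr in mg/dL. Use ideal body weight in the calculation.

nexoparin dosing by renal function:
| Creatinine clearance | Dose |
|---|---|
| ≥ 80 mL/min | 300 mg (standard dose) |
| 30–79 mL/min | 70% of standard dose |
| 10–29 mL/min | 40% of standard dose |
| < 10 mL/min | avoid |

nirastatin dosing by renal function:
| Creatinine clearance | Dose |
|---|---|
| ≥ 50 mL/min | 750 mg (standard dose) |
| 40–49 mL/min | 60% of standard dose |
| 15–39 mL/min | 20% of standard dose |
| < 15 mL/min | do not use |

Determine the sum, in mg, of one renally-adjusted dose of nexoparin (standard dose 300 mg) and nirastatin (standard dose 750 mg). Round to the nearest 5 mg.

CrCl = (140 − 83) × 86.3 / (72 × 3.18) = 4919.1 / 228.96 ≈ 21.5 mL/min
CrCl ≈ 21 mL/min.
nexoparin: 10–29 mL/min → 40% of 300 mg = 120 mg.
nirastatin: 15–39 mL/min → 20% of 750 mg = 150 mg.
Total = 120 + 150 = 270 mg.

270 mg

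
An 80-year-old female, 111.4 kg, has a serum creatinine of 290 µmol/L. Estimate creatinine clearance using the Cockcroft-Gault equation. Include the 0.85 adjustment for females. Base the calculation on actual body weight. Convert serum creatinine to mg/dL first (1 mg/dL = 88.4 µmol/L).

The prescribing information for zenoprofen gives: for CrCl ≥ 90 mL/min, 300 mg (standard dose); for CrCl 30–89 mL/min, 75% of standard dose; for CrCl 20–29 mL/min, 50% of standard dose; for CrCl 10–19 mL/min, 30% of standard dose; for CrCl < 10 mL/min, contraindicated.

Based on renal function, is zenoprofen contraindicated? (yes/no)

no

SCr = 290 / 88.4 = 3.281 mg/dL
CrCl = (140 − 80) × 111.4 / (72 × 3.281) × 0.85 = 6684.0 / 236.23 × 0.85 ≈ 24.1 mL/min
CrCl ≈ 24 mL/min, which is ≥ 10 mL/min.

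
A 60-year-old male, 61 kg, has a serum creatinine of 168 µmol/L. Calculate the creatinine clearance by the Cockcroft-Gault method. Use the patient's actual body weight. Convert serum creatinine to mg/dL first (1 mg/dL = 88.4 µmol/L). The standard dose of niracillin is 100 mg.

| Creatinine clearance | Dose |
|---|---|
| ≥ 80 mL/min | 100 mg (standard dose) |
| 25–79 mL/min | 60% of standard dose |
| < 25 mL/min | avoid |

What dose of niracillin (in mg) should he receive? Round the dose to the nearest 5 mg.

60 mg

SCr = 168 / 88.4 = 1.9 mg/dL
CrCl = (140 − 60) × 61 / (72 × 1.9) = 4880.0 / 136.80 ≈ 35.7 mL/min
CrCl ≈ 36 mL/min → bracket 25–79 mL/min.
60% of 100 mg = 60 mg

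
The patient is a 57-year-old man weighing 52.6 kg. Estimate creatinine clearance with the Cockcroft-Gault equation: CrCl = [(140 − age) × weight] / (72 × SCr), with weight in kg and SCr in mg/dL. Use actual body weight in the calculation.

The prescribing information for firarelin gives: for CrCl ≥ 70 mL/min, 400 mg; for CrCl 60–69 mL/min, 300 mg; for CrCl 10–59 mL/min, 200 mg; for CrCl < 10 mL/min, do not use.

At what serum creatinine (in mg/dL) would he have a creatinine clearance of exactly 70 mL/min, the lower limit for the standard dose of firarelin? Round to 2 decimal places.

Standard dose requires CrCl ≥ 70 mL/min.
Set (140 − 57) × 52.6 / (72 × SCr) = 70
SCr = (140 − 57) × 52.6 / (72 × 70) = 0.866 mg/dL

0.87 mg/dL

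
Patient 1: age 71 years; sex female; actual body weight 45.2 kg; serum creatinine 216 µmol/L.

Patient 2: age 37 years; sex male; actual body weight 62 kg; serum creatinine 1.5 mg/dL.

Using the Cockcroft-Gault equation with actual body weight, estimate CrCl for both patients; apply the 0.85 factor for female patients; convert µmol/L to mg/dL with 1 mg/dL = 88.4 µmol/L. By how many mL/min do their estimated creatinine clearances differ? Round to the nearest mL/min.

44 mL/min

Patient 1: SCr = 216 / 88.4 = 2.443 mg/dL
Patient 1: CrCl = (140 − 71) × 45.2 / (72 × 2.443) × 0.85 = 3118.8 / 175.90 × 0.85 ≈ 15.1 mL/min
Patient 2: CrCl = (140 − 37) × 62 / (72 × 1.5) = 6386.0 / 108.00 ≈ 59.1 mL/min
|15.1 − 59.1| = 44.0 mL/min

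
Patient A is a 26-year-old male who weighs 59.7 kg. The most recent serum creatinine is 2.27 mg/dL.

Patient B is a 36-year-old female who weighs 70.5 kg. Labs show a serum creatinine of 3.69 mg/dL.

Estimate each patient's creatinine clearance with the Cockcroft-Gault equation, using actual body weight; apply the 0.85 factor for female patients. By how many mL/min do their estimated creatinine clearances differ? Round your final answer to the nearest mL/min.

18 mL/min

Patient A: CrCl = (140 − 26) × 59.7 / (72 × 2.27) = 6805.8 / 163.44 ≈ 41.6 mL/min
Patient B: CrCl = (140 − 36) × 70.5 / (72 × 3.69) × 0.85 = 7332.0 / 265.68 × 0.85 ≈ 23.5 mL/min
|41.6 − 23.5| = 18.1 mL/min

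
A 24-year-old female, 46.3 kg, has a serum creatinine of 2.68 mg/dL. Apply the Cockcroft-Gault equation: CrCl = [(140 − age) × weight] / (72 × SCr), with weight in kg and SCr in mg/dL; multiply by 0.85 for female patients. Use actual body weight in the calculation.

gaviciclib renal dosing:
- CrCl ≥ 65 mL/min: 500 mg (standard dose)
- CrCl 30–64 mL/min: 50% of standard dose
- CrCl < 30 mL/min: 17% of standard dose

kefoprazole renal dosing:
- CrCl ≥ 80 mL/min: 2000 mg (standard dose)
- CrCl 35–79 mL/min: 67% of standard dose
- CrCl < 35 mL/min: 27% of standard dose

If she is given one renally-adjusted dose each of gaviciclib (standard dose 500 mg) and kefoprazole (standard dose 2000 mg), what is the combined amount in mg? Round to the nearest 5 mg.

CrCl = (140 − 24) × 46.3 / (72 × 2.68) × 0.85 = 5370.8 / 192.96 × 0.85 ≈ 23.7 mL/min
CrCl ≈ 24 mL/min.
gaviciclib: < 30 mL/min → 17% of 500 mg = 85 mg.
kefoprazole: < 35 mL/min → 27% of 2000 mg = 540 mg.
Total = 85 + 540 = 625 mg.

625 mg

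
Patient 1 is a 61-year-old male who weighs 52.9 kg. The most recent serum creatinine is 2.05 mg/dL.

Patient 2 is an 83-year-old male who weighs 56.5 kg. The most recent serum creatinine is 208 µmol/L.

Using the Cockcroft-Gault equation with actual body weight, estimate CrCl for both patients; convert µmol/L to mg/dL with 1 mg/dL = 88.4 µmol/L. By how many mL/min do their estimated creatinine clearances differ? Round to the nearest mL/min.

9 mL/min

Patient 1: CrCl = (140 − 61) × 52.9 / (72 × 2.05) = 4179.1 / 147.60 ≈ 28.3 mL/min
Patient 2: SCr = 208 / 88.4 = 2.353 mg/dL
Patient 2: CrCl = (140 − 83) × 56.5 / (72 × 2.353) = 3220.5 / 169.42 ≈ 19.0 mL/min
|28.3 − 19.0| = 9.3 mL/min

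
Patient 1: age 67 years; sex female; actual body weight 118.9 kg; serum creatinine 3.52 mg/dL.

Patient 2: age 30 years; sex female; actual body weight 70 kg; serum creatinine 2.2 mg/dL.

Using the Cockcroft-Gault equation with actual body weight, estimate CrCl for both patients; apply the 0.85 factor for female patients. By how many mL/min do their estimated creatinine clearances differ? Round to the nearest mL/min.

Patient 1: CrCl = (140 − 67) × 118.9 / (72 × 3.52) × 0.85 = 8679.7 / 253.44 × 0.85 ≈ 29.1 mL/min
Patient 2: CrCl = (140 − 30) × 70 / (72 × 2.2) × 0.85 = 7700.0 / 158.40 × 0.85 ≈ 41.3 mL/min
|29.1 − 41.3| = 12.2 mL/min

12 mL/min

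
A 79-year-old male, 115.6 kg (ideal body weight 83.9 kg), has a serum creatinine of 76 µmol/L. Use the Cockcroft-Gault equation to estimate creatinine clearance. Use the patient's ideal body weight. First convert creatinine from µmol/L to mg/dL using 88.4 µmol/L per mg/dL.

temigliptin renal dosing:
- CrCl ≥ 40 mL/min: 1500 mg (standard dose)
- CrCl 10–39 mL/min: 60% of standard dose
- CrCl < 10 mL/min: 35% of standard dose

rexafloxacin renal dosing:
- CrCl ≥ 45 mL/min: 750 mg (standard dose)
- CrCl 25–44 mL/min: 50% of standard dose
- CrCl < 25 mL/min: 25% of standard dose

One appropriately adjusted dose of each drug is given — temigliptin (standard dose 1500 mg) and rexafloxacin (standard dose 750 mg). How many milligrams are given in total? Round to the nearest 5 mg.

SCr = 76 / 88.4 = 0.86 mg/dL
CrCl = (140 − 79) × 83.9 / (72 × 0.86) = 5117.9 / 61.92 ≈ 82.7 mL/min
CrCl ≈ 83 mL/min.
temigliptin: ≥ 40 mL/min → 100% of 1500 mg = 1500 mg.
rexafloxacin: ≥ 45 mL/min → 100% of 750 mg = 750 mg.
Total = 1500 + 750 = 2250 mg.

2250 mg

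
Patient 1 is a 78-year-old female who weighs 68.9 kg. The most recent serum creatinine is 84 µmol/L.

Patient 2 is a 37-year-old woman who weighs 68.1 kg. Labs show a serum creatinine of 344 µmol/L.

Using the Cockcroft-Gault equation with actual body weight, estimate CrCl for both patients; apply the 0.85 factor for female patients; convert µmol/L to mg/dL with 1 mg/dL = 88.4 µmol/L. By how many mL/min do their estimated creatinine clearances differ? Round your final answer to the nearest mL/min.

32 mL/min

Patient 1: SCr = 84 / 88.4 = 0.95 mg/dL
Patient 1: CrCl = (140 − 78) × 68.9 / (72 × 0.95) × 0.85 = 4271.8 / 68.40 × 0.85 ≈ 53.1 mL/min
Patient 2: SCr = 344 / 88.4 = 3.891 mg/dL
Patient 2: CrCl = (140 − 37) × 68.1 / (72 × 3.891) × 0.85 = 7014.3 / 280.15 × 0.85 ≈ 21.3 mL/min
|53.1 − 21.3| = 31.8 mL/min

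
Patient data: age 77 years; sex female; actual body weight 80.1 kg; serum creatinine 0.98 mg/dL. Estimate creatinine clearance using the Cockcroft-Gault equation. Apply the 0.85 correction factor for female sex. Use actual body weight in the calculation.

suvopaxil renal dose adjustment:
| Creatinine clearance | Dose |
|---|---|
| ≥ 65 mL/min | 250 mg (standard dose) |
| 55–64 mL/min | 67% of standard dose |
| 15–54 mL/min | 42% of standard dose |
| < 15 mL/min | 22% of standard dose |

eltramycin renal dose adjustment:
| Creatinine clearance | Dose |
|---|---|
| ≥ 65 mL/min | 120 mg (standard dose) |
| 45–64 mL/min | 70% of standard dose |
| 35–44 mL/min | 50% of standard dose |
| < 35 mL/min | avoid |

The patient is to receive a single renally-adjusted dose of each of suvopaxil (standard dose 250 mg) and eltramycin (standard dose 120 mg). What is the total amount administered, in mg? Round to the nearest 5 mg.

250 mg

CrCl = (140 − 77) × 80.1 / (72 × 0.98) × 0.85 = 5046.3 / 70.56 × 0.85 ≈ 60.8 mL/min
CrCl ≈ 61 mL/min.
suvopaxil: 55–64 mL/min → 67% of 250 mg = 167.5 mg.
eltramycin: 45–64 mL/min → 70% of 120 mg = 84 mg.
Total = 167.5 + 84 = 251.5 mg.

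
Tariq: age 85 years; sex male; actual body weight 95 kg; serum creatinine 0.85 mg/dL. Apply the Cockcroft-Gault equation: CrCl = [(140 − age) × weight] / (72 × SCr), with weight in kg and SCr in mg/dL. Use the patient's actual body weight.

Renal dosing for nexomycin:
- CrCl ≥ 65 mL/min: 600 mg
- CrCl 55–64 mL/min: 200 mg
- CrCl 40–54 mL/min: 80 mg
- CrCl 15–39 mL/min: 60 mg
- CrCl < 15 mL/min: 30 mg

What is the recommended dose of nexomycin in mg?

CrCl = (140 − 85) × 95 / (72 × 0.85) = 5225.0 / 61.20 ≈ 85.4 mL/min
CrCl ≈ 85 mL/min → bracket ≥ 65 mL/min.
Dose for this bracket: 600 mg.

600 mg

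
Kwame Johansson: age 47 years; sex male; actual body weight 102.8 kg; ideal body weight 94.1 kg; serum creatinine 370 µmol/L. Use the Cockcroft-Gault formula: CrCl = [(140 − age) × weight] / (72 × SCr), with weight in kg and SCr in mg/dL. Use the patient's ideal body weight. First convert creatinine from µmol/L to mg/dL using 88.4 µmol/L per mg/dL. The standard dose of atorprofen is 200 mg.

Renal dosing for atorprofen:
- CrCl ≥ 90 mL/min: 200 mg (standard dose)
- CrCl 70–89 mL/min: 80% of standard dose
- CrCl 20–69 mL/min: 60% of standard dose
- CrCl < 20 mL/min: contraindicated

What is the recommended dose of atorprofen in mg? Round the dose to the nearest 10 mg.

SCr = 370 / 88.4 = 4.186 mg/dL
CrCl = (140 − 47) × 94.1 / (72 × 4.186) = 8751.3 / 301.39 ≈ 29.0 mL/min
CrCl ≈ 29 mL/min → bracket 20–69 mL/min.
60% of 200 mg = 120 mg

120 mg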